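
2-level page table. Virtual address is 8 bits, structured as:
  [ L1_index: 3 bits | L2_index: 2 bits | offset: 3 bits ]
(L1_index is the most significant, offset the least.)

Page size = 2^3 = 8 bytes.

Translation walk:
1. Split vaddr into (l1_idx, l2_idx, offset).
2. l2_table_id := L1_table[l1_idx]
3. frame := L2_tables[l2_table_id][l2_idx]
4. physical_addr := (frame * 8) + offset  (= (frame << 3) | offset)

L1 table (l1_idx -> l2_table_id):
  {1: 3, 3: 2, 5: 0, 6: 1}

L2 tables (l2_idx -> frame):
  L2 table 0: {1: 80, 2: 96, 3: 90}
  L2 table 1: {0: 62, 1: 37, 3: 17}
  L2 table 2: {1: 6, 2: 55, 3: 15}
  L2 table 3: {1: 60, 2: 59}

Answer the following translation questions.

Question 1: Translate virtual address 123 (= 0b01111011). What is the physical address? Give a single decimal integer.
Answer: 123

Derivation:
vaddr = 123 = 0b01111011
Split: l1_idx=3, l2_idx=3, offset=3
L1[3] = 2
L2[2][3] = 15
paddr = 15 * 8 + 3 = 123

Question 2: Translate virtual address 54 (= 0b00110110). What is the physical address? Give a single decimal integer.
vaddr = 54 = 0b00110110
Split: l1_idx=1, l2_idx=2, offset=6
L1[1] = 3
L2[3][2] = 59
paddr = 59 * 8 + 6 = 478

Answer: 478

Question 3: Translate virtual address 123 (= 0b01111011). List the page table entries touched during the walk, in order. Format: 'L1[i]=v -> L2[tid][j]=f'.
vaddr = 123 = 0b01111011
Split: l1_idx=3, l2_idx=3, offset=3

Answer: L1[3]=2 -> L2[2][3]=15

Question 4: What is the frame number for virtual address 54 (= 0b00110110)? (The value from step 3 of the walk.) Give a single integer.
Answer: 59

Derivation:
vaddr = 54: l1_idx=1, l2_idx=2
L1[1] = 3; L2[3][2] = 59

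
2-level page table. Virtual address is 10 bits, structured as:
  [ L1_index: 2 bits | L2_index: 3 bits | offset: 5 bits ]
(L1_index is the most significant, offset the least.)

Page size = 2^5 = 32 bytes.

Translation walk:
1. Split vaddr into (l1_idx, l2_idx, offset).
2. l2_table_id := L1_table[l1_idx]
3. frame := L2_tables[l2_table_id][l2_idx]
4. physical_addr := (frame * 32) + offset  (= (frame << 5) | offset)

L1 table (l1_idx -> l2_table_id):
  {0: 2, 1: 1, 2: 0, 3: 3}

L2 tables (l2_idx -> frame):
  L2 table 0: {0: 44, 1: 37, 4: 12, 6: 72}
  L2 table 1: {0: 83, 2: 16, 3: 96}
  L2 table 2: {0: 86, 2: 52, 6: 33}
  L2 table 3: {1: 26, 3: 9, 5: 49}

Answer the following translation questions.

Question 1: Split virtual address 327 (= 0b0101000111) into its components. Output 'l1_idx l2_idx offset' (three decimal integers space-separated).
vaddr = 327 = 0b0101000111
  top 2 bits -> l1_idx = 1
  next 3 bits -> l2_idx = 2
  bottom 5 bits -> offset = 7

Answer: 1 2 7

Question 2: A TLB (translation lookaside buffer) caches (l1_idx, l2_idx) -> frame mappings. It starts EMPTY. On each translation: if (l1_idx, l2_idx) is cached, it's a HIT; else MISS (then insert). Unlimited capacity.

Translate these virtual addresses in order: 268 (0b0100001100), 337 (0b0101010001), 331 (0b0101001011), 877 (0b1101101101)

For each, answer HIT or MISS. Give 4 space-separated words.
vaddr=268: (1,0) not in TLB -> MISS, insert
vaddr=337: (1,2) not in TLB -> MISS, insert
vaddr=331: (1,2) in TLB -> HIT
vaddr=877: (3,3) not in TLB -> MISS, insert

Answer: MISS MISS HIT MISS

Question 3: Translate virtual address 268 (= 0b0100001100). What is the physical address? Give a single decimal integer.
vaddr = 268 = 0b0100001100
Split: l1_idx=1, l2_idx=0, offset=12
L1[1] = 1
L2[1][0] = 83
paddr = 83 * 32 + 12 = 2668

Answer: 2668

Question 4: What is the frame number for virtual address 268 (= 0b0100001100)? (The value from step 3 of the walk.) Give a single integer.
vaddr = 268: l1_idx=1, l2_idx=0
L1[1] = 1; L2[1][0] = 83

Answer: 83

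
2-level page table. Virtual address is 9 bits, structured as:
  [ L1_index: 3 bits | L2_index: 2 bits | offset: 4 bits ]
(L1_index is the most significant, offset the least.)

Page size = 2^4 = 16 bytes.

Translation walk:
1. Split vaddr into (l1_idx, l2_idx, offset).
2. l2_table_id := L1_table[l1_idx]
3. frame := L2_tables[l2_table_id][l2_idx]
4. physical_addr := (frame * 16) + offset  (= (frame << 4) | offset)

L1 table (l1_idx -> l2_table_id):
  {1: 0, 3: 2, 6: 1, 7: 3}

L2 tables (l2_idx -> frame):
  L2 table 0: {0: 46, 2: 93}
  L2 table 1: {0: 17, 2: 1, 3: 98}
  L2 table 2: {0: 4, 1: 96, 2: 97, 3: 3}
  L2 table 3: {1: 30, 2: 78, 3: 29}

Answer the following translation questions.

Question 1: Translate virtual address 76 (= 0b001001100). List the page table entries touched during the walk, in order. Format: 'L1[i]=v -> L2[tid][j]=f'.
vaddr = 76 = 0b001001100
Split: l1_idx=1, l2_idx=0, offset=12

Answer: L1[1]=0 -> L2[0][0]=46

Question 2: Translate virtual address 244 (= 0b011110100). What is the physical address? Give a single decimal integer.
Answer: 52

Derivation:
vaddr = 244 = 0b011110100
Split: l1_idx=3, l2_idx=3, offset=4
L1[3] = 2
L2[2][3] = 3
paddr = 3 * 16 + 4 = 52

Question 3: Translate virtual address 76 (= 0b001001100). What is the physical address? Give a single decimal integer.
vaddr = 76 = 0b001001100
Split: l1_idx=1, l2_idx=0, offset=12
L1[1] = 0
L2[0][0] = 46
paddr = 46 * 16 + 12 = 748

Answer: 748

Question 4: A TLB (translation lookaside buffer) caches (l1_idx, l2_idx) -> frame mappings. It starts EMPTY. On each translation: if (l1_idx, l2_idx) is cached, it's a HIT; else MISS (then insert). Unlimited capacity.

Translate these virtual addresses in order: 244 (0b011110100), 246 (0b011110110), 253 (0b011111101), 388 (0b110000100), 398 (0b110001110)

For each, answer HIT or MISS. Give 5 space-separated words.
vaddr=244: (3,3) not in TLB -> MISS, insert
vaddr=246: (3,3) in TLB -> HIT
vaddr=253: (3,3) in TLB -> HIT
vaddr=388: (6,0) not in TLB -> MISS, insert
vaddr=398: (6,0) in TLB -> HIT

Answer: MISS HIT HIT MISS HIT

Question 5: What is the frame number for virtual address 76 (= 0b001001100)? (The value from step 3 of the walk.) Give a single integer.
vaddr = 76: l1_idx=1, l2_idx=0
L1[1] = 0; L2[0][0] = 46

Answer: 46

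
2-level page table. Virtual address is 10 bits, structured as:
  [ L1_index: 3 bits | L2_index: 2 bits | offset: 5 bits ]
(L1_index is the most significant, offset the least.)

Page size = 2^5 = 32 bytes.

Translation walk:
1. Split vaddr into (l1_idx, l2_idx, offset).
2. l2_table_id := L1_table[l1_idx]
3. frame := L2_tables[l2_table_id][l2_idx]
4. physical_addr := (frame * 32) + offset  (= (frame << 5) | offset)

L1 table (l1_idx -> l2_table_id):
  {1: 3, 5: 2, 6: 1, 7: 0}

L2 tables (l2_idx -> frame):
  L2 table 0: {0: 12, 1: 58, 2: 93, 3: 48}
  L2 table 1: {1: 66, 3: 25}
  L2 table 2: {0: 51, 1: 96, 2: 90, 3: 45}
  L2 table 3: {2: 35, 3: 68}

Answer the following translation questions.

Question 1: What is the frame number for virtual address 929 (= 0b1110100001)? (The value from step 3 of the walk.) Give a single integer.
Answer: 58

Derivation:
vaddr = 929: l1_idx=7, l2_idx=1
L1[7] = 0; L2[0][1] = 58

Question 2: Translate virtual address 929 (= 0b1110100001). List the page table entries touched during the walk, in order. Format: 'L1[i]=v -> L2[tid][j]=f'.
vaddr = 929 = 0b1110100001
Split: l1_idx=7, l2_idx=1, offset=1

Answer: L1[7]=0 -> L2[0][1]=58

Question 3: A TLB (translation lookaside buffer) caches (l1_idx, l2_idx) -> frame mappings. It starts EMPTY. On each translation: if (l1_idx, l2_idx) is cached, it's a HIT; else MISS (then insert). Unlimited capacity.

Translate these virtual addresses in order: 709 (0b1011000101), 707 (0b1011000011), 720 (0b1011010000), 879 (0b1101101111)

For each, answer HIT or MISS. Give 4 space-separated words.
vaddr=709: (5,2) not in TLB -> MISS, insert
vaddr=707: (5,2) in TLB -> HIT
vaddr=720: (5,2) in TLB -> HIT
vaddr=879: (6,3) not in TLB -> MISS, insert

Answer: MISS HIT HIT MISS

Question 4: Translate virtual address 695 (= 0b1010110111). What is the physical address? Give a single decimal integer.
Answer: 3095

Derivation:
vaddr = 695 = 0b1010110111
Split: l1_idx=5, l2_idx=1, offset=23
L1[5] = 2
L2[2][1] = 96
paddr = 96 * 32 + 23 = 3095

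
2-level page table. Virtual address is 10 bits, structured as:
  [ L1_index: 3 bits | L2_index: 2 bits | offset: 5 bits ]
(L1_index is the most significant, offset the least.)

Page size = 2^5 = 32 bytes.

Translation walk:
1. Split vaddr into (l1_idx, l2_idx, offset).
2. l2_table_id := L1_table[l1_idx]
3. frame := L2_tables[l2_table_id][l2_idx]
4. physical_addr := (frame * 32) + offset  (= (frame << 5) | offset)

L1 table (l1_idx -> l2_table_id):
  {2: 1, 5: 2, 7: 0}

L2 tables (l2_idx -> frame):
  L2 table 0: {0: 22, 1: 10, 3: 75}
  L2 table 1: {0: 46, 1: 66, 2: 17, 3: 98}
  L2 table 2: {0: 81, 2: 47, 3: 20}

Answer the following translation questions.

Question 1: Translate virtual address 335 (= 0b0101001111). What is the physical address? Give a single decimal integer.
vaddr = 335 = 0b0101001111
Split: l1_idx=2, l2_idx=2, offset=15
L1[2] = 1
L2[1][2] = 17
paddr = 17 * 32 + 15 = 559

Answer: 559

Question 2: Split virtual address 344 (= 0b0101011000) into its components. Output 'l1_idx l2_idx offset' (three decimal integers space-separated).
Answer: 2 2 24

Derivation:
vaddr = 344 = 0b0101011000
  top 3 bits -> l1_idx = 2
  next 2 bits -> l2_idx = 2
  bottom 5 bits -> offset = 24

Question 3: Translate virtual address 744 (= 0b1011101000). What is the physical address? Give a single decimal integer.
Answer: 648

Derivation:
vaddr = 744 = 0b1011101000
Split: l1_idx=5, l2_idx=3, offset=8
L1[5] = 2
L2[2][3] = 20
paddr = 20 * 32 + 8 = 648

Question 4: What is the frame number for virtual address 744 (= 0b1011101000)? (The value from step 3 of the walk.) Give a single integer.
Answer: 20

Derivation:
vaddr = 744: l1_idx=5, l2_idx=3
L1[5] = 2; L2[2][3] = 20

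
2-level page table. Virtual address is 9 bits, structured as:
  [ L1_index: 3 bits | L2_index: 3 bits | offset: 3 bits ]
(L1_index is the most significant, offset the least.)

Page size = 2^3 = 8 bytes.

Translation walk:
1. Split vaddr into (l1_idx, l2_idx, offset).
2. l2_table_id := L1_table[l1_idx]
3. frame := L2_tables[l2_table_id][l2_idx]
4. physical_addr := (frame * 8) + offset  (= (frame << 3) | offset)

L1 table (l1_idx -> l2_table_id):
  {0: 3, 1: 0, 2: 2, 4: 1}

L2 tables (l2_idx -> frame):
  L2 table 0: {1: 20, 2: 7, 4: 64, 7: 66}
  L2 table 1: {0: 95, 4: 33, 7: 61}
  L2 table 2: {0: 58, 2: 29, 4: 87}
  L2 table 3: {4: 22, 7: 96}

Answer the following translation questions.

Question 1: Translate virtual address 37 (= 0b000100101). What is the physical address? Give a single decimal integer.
vaddr = 37 = 0b000100101
Split: l1_idx=0, l2_idx=4, offset=5
L1[0] = 3
L2[3][4] = 22
paddr = 22 * 8 + 5 = 181

Answer: 181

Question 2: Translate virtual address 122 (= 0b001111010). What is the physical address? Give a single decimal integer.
Answer: 530

Derivation:
vaddr = 122 = 0b001111010
Split: l1_idx=1, l2_idx=7, offset=2
L1[1] = 0
L2[0][7] = 66
paddr = 66 * 8 + 2 = 530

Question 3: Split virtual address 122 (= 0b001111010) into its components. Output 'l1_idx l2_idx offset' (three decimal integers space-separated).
vaddr = 122 = 0b001111010
  top 3 bits -> l1_idx = 1
  next 3 bits -> l2_idx = 7
  bottom 3 bits -> offset = 2

Answer: 1 7 2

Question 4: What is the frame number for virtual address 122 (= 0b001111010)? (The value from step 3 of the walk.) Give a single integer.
vaddr = 122: l1_idx=1, l2_idx=7
L1[1] = 0; L2[0][7] = 66

Answer: 66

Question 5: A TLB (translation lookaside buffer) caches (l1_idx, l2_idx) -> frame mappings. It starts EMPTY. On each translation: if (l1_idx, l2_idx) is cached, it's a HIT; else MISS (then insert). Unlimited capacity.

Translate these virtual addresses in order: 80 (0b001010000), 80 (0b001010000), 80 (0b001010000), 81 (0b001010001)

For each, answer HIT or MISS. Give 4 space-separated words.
Answer: MISS HIT HIT HIT

Derivation:
vaddr=80: (1,2) not in TLB -> MISS, insert
vaddr=80: (1,2) in TLB -> HIT
vaddr=80: (1,2) in TLB -> HIT
vaddr=81: (1,2) in TLB -> HIT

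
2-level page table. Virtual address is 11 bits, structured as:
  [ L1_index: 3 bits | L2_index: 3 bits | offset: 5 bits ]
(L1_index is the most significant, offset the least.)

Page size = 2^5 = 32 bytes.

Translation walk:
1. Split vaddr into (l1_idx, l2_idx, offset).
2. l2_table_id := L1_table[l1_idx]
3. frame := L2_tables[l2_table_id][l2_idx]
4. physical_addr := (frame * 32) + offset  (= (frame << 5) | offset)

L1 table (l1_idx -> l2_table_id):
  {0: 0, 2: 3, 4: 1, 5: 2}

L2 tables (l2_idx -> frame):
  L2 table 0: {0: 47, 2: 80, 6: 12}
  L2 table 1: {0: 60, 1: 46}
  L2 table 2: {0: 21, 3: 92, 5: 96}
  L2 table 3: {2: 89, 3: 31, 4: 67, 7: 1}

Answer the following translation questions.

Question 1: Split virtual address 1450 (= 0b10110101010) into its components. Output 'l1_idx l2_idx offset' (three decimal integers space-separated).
vaddr = 1450 = 0b10110101010
  top 3 bits -> l1_idx = 5
  next 3 bits -> l2_idx = 5
  bottom 5 bits -> offset = 10

Answer: 5 5 10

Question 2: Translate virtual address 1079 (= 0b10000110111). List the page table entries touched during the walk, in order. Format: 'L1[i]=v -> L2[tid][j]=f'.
vaddr = 1079 = 0b10000110111
Split: l1_idx=4, l2_idx=1, offset=23

Answer: L1[4]=1 -> L2[1][1]=46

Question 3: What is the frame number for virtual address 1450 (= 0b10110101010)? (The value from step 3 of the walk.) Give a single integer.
vaddr = 1450: l1_idx=5, l2_idx=5
L1[5] = 2; L2[2][5] = 96

Answer: 96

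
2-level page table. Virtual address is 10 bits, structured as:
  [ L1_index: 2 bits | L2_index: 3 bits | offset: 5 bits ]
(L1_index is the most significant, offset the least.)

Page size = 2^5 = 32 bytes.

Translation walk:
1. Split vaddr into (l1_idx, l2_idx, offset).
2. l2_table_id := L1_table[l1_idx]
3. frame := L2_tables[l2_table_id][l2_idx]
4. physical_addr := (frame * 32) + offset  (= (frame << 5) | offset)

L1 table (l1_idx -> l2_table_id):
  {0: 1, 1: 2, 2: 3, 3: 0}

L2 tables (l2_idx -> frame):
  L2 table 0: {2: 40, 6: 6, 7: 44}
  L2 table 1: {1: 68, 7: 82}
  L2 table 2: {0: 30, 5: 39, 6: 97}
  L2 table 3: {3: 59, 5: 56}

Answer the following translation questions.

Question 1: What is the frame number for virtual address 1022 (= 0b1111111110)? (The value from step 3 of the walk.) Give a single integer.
Answer: 44

Derivation:
vaddr = 1022: l1_idx=3, l2_idx=7
L1[3] = 0; L2[0][7] = 44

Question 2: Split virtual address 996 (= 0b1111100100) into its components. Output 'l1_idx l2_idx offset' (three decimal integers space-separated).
Answer: 3 7 4

Derivation:
vaddr = 996 = 0b1111100100
  top 2 bits -> l1_idx = 3
  next 3 bits -> l2_idx = 7
  bottom 5 bits -> offset = 4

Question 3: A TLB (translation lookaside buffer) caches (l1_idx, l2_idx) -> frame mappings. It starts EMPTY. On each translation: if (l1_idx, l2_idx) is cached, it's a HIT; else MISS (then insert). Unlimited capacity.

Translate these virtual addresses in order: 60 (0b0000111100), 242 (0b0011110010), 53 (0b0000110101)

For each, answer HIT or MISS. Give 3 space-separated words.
vaddr=60: (0,1) not in TLB -> MISS, insert
vaddr=242: (0,7) not in TLB -> MISS, insert
vaddr=53: (0,1) in TLB -> HIT

Answer: MISS MISS HIT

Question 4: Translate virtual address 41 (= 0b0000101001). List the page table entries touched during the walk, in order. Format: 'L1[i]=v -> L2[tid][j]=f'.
Answer: L1[0]=1 -> L2[1][1]=68

Derivation:
vaddr = 41 = 0b0000101001
Split: l1_idx=0, l2_idx=1, offset=9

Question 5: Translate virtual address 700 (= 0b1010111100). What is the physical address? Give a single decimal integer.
Answer: 1820

Derivation:
vaddr = 700 = 0b1010111100
Split: l1_idx=2, l2_idx=5, offset=28
L1[2] = 3
L2[3][5] = 56
paddr = 56 * 32 + 28 = 1820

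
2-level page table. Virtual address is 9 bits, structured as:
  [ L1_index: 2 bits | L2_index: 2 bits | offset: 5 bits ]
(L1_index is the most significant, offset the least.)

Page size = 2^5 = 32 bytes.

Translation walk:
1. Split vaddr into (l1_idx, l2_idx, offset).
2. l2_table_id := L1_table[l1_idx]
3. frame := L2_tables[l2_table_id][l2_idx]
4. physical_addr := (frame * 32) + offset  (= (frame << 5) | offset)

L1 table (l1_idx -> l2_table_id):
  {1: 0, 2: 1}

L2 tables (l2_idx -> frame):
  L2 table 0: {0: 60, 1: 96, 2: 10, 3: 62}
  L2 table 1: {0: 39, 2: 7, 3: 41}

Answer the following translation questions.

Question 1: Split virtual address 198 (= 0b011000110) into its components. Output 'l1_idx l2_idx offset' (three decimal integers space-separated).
Answer: 1 2 6

Derivation:
vaddr = 198 = 0b011000110
  top 2 bits -> l1_idx = 1
  next 2 bits -> l2_idx = 2
  bottom 5 bits -> offset = 6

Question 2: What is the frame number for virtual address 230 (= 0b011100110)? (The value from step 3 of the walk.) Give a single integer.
vaddr = 230: l1_idx=1, l2_idx=3
L1[1] = 0; L2[0][3] = 62

Answer: 62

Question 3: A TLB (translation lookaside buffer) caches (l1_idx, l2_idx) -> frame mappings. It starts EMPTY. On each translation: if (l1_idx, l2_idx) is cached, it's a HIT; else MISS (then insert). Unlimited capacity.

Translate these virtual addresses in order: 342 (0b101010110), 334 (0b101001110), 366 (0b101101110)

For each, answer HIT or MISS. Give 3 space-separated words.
Answer: MISS HIT MISS

Derivation:
vaddr=342: (2,2) not in TLB -> MISS, insert
vaddr=334: (2,2) in TLB -> HIT
vaddr=366: (2,3) not in TLB -> MISS, insert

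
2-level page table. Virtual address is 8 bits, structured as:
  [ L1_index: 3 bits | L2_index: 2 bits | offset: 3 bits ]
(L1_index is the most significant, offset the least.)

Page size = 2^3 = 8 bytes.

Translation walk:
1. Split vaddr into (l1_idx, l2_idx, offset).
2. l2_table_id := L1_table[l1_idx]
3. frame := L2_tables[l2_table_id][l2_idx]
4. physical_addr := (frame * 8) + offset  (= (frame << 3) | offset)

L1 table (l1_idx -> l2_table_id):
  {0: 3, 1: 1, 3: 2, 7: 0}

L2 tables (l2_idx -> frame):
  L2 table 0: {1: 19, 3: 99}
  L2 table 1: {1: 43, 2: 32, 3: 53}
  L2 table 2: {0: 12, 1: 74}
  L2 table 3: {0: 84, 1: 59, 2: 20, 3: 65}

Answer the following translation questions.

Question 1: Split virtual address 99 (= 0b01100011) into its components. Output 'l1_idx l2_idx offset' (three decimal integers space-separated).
vaddr = 99 = 0b01100011
  top 3 bits -> l1_idx = 3
  next 2 bits -> l2_idx = 0
  bottom 3 bits -> offset = 3

Answer: 3 0 3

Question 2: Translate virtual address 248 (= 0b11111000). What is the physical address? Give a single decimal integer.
vaddr = 248 = 0b11111000
Split: l1_idx=7, l2_idx=3, offset=0
L1[7] = 0
L2[0][3] = 99
paddr = 99 * 8 + 0 = 792

Answer: 792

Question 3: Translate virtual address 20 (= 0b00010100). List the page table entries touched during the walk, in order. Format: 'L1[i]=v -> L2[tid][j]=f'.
vaddr = 20 = 0b00010100
Split: l1_idx=0, l2_idx=2, offset=4

Answer: L1[0]=3 -> L2[3][2]=20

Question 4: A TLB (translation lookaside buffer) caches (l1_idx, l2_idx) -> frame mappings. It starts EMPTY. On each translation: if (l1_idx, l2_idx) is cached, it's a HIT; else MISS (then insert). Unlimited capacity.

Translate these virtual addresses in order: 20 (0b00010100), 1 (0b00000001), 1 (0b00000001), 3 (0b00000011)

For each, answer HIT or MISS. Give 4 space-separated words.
Answer: MISS MISS HIT HIT

Derivation:
vaddr=20: (0,2) not in TLB -> MISS, insert
vaddr=1: (0,0) not in TLB -> MISS, insert
vaddr=1: (0,0) in TLB -> HIT
vaddr=3: (0,0) in TLB -> HIT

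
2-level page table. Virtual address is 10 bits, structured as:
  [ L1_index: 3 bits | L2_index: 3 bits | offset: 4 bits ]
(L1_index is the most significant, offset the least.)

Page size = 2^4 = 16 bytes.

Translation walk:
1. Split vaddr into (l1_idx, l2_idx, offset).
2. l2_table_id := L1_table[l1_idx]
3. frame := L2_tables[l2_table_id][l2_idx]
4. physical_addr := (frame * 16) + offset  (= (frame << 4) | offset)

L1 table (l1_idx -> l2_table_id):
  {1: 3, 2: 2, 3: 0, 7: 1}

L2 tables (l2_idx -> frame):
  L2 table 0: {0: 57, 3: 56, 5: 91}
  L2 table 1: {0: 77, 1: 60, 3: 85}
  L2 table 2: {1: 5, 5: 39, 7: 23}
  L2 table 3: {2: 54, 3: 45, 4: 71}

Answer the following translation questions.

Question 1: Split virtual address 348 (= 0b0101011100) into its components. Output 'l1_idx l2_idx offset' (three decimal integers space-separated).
Answer: 2 5 12

Derivation:
vaddr = 348 = 0b0101011100
  top 3 bits -> l1_idx = 2
  next 3 bits -> l2_idx = 5
  bottom 4 bits -> offset = 12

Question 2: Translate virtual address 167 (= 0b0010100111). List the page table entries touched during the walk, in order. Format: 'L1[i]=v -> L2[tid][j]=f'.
vaddr = 167 = 0b0010100111
Split: l1_idx=1, l2_idx=2, offset=7

Answer: L1[1]=3 -> L2[3][2]=54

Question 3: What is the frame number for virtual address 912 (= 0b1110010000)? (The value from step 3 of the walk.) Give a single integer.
vaddr = 912: l1_idx=7, l2_idx=1
L1[7] = 1; L2[1][1] = 60

Answer: 60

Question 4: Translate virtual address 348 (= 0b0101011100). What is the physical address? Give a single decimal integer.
Answer: 636

Derivation:
vaddr = 348 = 0b0101011100
Split: l1_idx=2, l2_idx=5, offset=12
L1[2] = 2
L2[2][5] = 39
paddr = 39 * 16 + 12 = 636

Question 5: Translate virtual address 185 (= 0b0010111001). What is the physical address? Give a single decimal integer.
Answer: 729

Derivation:
vaddr = 185 = 0b0010111001
Split: l1_idx=1, l2_idx=3, offset=9
L1[1] = 3
L2[3][3] = 45
paddr = 45 * 16 + 9 = 729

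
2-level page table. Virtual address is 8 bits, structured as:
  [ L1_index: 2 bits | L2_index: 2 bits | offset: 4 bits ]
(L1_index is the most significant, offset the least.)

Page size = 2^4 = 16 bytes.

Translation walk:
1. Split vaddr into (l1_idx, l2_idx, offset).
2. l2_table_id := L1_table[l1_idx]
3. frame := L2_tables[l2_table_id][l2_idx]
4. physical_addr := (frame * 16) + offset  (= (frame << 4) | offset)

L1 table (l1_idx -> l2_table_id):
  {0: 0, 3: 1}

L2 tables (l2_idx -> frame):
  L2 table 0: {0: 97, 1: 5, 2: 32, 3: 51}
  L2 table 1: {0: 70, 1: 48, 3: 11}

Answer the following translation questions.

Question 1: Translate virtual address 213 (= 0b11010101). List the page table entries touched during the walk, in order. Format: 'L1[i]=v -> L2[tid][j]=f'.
vaddr = 213 = 0b11010101
Split: l1_idx=3, l2_idx=1, offset=5

Answer: L1[3]=1 -> L2[1][1]=48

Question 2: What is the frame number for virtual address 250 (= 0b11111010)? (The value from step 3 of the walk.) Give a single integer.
Answer: 11

Derivation:
vaddr = 250: l1_idx=3, l2_idx=3
L1[3] = 1; L2[1][3] = 11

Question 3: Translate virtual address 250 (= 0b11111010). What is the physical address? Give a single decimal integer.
vaddr = 250 = 0b11111010
Split: l1_idx=3, l2_idx=3, offset=10
L1[3] = 1
L2[1][3] = 11
paddr = 11 * 16 + 10 = 186

Answer: 186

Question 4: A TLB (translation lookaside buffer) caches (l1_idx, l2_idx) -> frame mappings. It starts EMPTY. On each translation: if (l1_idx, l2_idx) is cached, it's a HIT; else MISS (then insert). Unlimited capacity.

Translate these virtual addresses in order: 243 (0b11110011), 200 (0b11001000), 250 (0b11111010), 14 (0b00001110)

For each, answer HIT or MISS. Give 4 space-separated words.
Answer: MISS MISS HIT MISS

Derivation:
vaddr=243: (3,3) not in TLB -> MISS, insert
vaddr=200: (3,0) not in TLB -> MISS, insert
vaddr=250: (3,3) in TLB -> HIT
vaddr=14: (0,0) not in TLB -> MISS, insert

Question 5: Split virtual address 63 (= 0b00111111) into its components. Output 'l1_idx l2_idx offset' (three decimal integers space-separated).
Answer: 0 3 15

Derivation:
vaddr = 63 = 0b00111111
  top 2 bits -> l1_idx = 0
  next 2 bits -> l2_idx = 3
  bottom 4 bits -> offset = 15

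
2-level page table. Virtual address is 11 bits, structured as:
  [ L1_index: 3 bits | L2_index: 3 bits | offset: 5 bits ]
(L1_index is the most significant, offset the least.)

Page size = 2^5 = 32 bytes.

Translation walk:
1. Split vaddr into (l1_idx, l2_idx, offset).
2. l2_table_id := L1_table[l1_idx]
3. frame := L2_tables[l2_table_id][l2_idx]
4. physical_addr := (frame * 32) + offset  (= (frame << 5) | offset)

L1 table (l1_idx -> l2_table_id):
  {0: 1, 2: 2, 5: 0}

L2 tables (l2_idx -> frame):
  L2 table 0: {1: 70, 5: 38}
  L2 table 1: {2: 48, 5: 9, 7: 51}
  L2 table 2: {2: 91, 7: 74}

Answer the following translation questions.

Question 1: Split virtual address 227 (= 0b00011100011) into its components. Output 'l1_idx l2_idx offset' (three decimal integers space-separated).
Answer: 0 7 3

Derivation:
vaddr = 227 = 0b00011100011
  top 3 bits -> l1_idx = 0
  next 3 bits -> l2_idx = 7
  bottom 5 bits -> offset = 3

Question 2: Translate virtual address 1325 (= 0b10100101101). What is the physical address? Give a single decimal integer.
vaddr = 1325 = 0b10100101101
Split: l1_idx=5, l2_idx=1, offset=13
L1[5] = 0
L2[0][1] = 70
paddr = 70 * 32 + 13 = 2253

Answer: 2253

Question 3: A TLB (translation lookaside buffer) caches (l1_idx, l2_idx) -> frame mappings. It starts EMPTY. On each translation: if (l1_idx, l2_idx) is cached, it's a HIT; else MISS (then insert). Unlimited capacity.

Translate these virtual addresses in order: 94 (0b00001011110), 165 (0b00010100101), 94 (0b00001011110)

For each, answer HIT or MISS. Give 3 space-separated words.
Answer: MISS MISS HIT

Derivation:
vaddr=94: (0,2) not in TLB -> MISS, insert
vaddr=165: (0,5) not in TLB -> MISS, insert
vaddr=94: (0,2) in TLB -> HIT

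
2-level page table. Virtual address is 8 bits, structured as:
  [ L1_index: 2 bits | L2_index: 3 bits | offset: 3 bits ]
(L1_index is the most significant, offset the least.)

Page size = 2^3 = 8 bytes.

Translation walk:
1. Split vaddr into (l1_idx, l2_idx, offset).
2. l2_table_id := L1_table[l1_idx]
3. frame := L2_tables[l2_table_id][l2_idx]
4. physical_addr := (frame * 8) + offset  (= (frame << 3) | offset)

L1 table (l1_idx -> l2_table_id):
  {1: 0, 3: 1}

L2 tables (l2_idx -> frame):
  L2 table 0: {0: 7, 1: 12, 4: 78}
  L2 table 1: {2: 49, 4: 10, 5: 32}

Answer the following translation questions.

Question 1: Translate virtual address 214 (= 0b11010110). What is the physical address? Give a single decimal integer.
vaddr = 214 = 0b11010110
Split: l1_idx=3, l2_idx=2, offset=6
L1[3] = 1
L2[1][2] = 49
paddr = 49 * 8 + 6 = 398

Answer: 398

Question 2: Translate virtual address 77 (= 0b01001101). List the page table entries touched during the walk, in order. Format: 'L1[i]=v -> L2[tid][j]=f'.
vaddr = 77 = 0b01001101
Split: l1_idx=1, l2_idx=1, offset=5

Answer: L1[1]=0 -> L2[0][1]=12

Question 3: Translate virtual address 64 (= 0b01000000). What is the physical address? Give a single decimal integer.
Answer: 56

Derivation:
vaddr = 64 = 0b01000000
Split: l1_idx=1, l2_idx=0, offset=0
L1[1] = 0
L2[0][0] = 7
paddr = 7 * 8 + 0 = 56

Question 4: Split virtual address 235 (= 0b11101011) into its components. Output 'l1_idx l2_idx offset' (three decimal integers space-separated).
vaddr = 235 = 0b11101011
  top 2 bits -> l1_idx = 3
  next 3 bits -> l2_idx = 5
  bottom 3 bits -> offset = 3

Answer: 3 5 3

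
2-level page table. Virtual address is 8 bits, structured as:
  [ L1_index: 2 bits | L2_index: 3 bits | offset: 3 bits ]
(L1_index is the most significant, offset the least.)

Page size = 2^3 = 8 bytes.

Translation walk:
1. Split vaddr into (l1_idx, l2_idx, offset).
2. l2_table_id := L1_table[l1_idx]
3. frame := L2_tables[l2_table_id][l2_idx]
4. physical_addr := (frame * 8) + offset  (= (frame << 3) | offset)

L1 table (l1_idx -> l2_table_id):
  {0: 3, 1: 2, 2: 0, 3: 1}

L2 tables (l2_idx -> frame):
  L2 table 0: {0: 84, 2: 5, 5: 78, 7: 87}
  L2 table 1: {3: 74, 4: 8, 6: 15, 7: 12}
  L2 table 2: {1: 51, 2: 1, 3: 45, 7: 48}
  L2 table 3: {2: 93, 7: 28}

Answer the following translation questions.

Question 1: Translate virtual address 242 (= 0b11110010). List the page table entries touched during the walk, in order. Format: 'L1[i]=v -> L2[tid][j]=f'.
Answer: L1[3]=1 -> L2[1][6]=15

Derivation:
vaddr = 242 = 0b11110010
Split: l1_idx=3, l2_idx=6, offset=2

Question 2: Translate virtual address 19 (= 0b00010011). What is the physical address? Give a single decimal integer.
vaddr = 19 = 0b00010011
Split: l1_idx=0, l2_idx=2, offset=3
L1[0] = 3
L2[3][2] = 93
paddr = 93 * 8 + 3 = 747

Answer: 747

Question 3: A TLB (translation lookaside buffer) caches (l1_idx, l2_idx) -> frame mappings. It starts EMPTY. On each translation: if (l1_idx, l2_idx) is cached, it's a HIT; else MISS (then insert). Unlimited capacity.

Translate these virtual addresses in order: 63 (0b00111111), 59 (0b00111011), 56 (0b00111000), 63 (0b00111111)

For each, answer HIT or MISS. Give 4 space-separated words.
Answer: MISS HIT HIT HIT

Derivation:
vaddr=63: (0,7) not in TLB -> MISS, insert
vaddr=59: (0,7) in TLB -> HIT
vaddr=56: (0,7) in TLB -> HIT
vaddr=63: (0,7) in TLB -> HIT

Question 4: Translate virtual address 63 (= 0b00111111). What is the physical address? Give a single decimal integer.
Answer: 231

Derivation:
vaddr = 63 = 0b00111111
Split: l1_idx=0, l2_idx=7, offset=7
L1[0] = 3
L2[3][7] = 28
paddr = 28 * 8 + 7 = 231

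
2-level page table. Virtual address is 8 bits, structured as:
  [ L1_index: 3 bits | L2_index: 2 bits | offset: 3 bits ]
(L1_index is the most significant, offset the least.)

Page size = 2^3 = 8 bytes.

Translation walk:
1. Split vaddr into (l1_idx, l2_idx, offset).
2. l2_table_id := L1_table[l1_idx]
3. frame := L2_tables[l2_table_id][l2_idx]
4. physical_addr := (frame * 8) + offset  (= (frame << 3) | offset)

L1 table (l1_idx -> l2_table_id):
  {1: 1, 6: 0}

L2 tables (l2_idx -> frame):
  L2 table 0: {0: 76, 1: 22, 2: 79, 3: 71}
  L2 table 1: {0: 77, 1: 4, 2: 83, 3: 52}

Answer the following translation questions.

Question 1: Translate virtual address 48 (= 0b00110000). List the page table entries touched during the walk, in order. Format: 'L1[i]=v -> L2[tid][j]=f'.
Answer: L1[1]=1 -> L2[1][2]=83

Derivation:
vaddr = 48 = 0b00110000
Split: l1_idx=1, l2_idx=2, offset=0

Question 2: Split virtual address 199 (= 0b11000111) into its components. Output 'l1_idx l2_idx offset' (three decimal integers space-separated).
vaddr = 199 = 0b11000111
  top 3 bits -> l1_idx = 6
  next 2 bits -> l2_idx = 0
  bottom 3 bits -> offset = 7

Answer: 6 0 7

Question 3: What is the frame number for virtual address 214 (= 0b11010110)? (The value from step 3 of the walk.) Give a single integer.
Answer: 79

Derivation:
vaddr = 214: l1_idx=6, l2_idx=2
L1[6] = 0; L2[0][2] = 79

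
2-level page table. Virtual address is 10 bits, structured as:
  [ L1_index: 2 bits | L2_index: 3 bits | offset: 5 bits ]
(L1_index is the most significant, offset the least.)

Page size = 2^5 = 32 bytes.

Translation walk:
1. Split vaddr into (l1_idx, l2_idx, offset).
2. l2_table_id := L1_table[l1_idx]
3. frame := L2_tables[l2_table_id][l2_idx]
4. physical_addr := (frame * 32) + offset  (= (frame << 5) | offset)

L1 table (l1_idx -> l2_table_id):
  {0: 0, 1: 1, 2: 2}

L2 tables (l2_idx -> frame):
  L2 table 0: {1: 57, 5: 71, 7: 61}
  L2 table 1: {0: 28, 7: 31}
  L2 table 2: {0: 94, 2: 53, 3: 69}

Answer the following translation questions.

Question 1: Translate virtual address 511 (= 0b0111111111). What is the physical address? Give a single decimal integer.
vaddr = 511 = 0b0111111111
Split: l1_idx=1, l2_idx=7, offset=31
L1[1] = 1
L2[1][7] = 31
paddr = 31 * 32 + 31 = 1023

Answer: 1023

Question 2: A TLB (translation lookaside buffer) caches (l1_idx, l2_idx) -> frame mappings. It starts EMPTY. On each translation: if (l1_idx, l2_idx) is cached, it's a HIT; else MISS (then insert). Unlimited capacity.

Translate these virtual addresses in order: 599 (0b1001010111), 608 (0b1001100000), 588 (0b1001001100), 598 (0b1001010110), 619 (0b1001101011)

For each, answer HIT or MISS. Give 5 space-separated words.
vaddr=599: (2,2) not in TLB -> MISS, insert
vaddr=608: (2,3) not in TLB -> MISS, insert
vaddr=588: (2,2) in TLB -> HIT
vaddr=598: (2,2) in TLB -> HIT
vaddr=619: (2,3) in TLB -> HIT

Answer: MISS MISS HIT HIT HIT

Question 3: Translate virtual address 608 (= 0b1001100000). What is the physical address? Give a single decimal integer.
Answer: 2208

Derivation:
vaddr = 608 = 0b1001100000
Split: l1_idx=2, l2_idx=3, offset=0
L1[2] = 2
L2[2][3] = 69
paddr = 69 * 32 + 0 = 2208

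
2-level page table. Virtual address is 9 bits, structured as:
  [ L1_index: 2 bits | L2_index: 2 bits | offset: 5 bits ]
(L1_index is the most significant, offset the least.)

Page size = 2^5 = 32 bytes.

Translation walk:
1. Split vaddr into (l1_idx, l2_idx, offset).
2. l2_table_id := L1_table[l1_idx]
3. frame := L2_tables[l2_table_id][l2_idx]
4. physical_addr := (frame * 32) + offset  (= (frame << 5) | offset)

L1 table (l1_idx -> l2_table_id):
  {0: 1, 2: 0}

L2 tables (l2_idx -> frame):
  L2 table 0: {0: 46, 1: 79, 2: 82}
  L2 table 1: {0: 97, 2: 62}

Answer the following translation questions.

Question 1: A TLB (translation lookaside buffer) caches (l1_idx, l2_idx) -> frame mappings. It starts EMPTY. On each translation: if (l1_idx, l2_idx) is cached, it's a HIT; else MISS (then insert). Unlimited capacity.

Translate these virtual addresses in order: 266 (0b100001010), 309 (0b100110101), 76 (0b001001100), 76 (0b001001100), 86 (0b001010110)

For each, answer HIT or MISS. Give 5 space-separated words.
vaddr=266: (2,0) not in TLB -> MISS, insert
vaddr=309: (2,1) not in TLB -> MISS, insert
vaddr=76: (0,2) not in TLB -> MISS, insert
vaddr=76: (0,2) in TLB -> HIT
vaddr=86: (0,2) in TLB -> HIT

Answer: MISS MISS MISS HIT HIT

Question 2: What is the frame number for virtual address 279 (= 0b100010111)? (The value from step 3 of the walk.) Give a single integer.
vaddr = 279: l1_idx=2, l2_idx=0
L1[2] = 0; L2[0][0] = 46

Answer: 46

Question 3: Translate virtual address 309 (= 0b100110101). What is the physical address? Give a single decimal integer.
vaddr = 309 = 0b100110101
Split: l1_idx=2, l2_idx=1, offset=21
L1[2] = 0
L2[0][1] = 79
paddr = 79 * 32 + 21 = 2549

Answer: 2549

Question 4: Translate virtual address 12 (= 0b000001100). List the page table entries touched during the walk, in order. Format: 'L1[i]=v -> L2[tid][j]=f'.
Answer: L1[0]=1 -> L2[1][0]=97

Derivation:
vaddr = 12 = 0b000001100
Split: l1_idx=0, l2_idx=0, offset=12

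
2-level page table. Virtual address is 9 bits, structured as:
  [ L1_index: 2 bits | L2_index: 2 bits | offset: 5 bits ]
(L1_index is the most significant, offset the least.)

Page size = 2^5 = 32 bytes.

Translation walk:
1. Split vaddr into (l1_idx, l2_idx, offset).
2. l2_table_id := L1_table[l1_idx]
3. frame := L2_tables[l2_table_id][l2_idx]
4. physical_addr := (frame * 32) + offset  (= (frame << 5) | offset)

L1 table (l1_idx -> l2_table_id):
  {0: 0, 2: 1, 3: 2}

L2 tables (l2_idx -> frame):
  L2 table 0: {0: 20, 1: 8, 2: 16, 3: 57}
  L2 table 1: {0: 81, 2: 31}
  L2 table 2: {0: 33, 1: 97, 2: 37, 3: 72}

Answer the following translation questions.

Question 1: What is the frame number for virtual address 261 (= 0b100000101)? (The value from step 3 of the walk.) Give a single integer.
vaddr = 261: l1_idx=2, l2_idx=0
L1[2] = 1; L2[1][0] = 81

Answer: 81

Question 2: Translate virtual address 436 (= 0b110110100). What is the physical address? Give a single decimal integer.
vaddr = 436 = 0b110110100
Split: l1_idx=3, l2_idx=1, offset=20
L1[3] = 2
L2[2][1] = 97
paddr = 97 * 32 + 20 = 3124

Answer: 3124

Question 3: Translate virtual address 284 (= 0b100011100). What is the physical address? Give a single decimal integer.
Answer: 2620

Derivation:
vaddr = 284 = 0b100011100
Split: l1_idx=2, l2_idx=0, offset=28
L1[2] = 1
L2[1][0] = 81
paddr = 81 * 32 + 28 = 2620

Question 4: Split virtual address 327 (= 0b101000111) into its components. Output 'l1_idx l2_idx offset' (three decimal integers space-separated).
Answer: 2 2 7

Derivation:
vaddr = 327 = 0b101000111
  top 2 bits -> l1_idx = 2
  next 2 bits -> l2_idx = 2
  bottom 5 bits -> offset = 7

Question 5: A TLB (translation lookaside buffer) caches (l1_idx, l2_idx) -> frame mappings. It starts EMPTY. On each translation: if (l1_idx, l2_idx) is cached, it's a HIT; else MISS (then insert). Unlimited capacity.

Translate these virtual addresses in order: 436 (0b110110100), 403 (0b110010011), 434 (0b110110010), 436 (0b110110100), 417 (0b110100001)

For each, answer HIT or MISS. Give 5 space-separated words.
vaddr=436: (3,1) not in TLB -> MISS, insert
vaddr=403: (3,0) not in TLB -> MISS, insert
vaddr=434: (3,1) in TLB -> HIT
vaddr=436: (3,1) in TLB -> HIT
vaddr=417: (3,1) in TLB -> HIT

Answer: MISS MISS HIT HIT HIT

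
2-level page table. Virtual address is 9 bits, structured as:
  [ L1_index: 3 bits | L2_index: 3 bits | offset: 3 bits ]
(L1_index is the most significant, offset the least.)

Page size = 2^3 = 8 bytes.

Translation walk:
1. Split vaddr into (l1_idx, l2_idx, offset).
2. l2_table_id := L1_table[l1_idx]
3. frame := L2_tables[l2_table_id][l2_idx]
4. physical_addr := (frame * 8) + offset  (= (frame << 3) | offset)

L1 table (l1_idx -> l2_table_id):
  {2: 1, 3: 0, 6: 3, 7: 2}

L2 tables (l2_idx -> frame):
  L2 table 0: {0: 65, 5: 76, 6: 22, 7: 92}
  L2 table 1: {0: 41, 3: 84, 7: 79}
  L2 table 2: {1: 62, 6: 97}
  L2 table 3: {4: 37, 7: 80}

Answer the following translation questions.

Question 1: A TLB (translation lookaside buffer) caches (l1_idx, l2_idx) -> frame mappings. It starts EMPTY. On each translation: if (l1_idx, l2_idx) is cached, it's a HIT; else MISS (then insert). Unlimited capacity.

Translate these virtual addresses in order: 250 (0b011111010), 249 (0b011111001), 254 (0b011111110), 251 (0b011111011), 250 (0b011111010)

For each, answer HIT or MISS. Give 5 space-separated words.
Answer: MISS HIT HIT HIT HIT

Derivation:
vaddr=250: (3,7) not in TLB -> MISS, insert
vaddr=249: (3,7) in TLB -> HIT
vaddr=254: (3,7) in TLB -> HIT
vaddr=251: (3,7) in TLB -> HIT
vaddr=250: (3,7) in TLB -> HIT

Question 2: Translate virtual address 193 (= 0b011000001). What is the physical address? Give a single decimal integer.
Answer: 521

Derivation:
vaddr = 193 = 0b011000001
Split: l1_idx=3, l2_idx=0, offset=1
L1[3] = 0
L2[0][0] = 65
paddr = 65 * 8 + 1 = 521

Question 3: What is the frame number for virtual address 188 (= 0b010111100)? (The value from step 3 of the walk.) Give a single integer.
Answer: 79

Derivation:
vaddr = 188: l1_idx=2, l2_idx=7
L1[2] = 1; L2[1][7] = 79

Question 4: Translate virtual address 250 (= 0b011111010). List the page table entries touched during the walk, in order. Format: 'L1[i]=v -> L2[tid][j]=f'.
vaddr = 250 = 0b011111010
Split: l1_idx=3, l2_idx=7, offset=2

Answer: L1[3]=0 -> L2[0][7]=92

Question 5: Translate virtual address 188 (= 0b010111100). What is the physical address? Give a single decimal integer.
Answer: 636

Derivation:
vaddr = 188 = 0b010111100
Split: l1_idx=2, l2_idx=7, offset=4
L1[2] = 1
L2[1][7] = 79
paddr = 79 * 8 + 4 = 636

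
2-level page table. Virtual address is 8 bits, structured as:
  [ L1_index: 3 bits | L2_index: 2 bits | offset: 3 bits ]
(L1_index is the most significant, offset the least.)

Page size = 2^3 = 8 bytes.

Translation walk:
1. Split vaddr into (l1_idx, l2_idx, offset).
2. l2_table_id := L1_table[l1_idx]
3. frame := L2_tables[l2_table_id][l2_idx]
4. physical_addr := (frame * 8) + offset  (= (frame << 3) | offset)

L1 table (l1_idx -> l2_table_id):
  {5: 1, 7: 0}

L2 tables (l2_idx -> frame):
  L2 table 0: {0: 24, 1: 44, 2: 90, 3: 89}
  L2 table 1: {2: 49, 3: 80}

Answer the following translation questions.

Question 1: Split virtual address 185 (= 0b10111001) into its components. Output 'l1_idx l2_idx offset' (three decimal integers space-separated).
Answer: 5 3 1

Derivation:
vaddr = 185 = 0b10111001
  top 3 bits -> l1_idx = 5
  next 2 bits -> l2_idx = 3
  bottom 3 bits -> offset = 1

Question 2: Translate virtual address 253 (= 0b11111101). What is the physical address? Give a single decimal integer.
vaddr = 253 = 0b11111101
Split: l1_idx=7, l2_idx=3, offset=5
L1[7] = 0
L2[0][3] = 89
paddr = 89 * 8 + 5 = 717

Answer: 717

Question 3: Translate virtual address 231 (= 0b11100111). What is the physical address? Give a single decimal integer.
Answer: 199

Derivation:
vaddr = 231 = 0b11100111
Split: l1_idx=7, l2_idx=0, offset=7
L1[7] = 0
L2[0][0] = 24
paddr = 24 * 8 + 7 = 199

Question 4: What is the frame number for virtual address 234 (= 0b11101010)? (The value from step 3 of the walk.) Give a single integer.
vaddr = 234: l1_idx=7, l2_idx=1
L1[7] = 0; L2[0][1] = 44

Answer: 44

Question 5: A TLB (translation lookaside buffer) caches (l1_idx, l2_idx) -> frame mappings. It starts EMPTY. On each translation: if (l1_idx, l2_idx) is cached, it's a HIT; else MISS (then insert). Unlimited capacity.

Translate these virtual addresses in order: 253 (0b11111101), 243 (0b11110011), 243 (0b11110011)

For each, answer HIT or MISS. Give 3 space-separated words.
Answer: MISS MISS HIT

Derivation:
vaddr=253: (7,3) not in TLB -> MISS, insert
vaddr=243: (7,2) not in TLB -> MISS, insert
vaddr=243: (7,2) in TLB -> HIT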